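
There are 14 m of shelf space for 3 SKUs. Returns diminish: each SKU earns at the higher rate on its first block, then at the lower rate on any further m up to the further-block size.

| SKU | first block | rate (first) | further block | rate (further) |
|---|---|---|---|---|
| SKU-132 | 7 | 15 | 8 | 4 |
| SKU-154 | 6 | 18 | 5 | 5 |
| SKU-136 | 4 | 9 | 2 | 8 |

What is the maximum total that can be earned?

222

Order all 6 blocks by rate: SKU-154/first 18 > SKU-132/first 15 > SKU-136/first 9 > SKU-136/second 8 > SKU-154/second 5 > SKU-132/second 4.
SKU-154 first at 18: fill all 6 ; 8 left.
SKU-132 first at 15: fill all 7 ; 1 left.
1 remain; put them into SKU-136 first at 9.
Total = 18×6 + 15×7 + 9×1 = 222.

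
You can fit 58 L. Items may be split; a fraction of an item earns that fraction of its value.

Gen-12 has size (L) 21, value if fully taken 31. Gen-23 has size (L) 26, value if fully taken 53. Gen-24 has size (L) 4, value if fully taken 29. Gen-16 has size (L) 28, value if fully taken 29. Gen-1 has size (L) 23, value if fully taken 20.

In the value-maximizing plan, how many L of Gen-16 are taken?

Rank by value-to-size ratio: Gen-24 29/4≈7.25, Gen-23 53/26≈2.04, Gen-12 31/21≈1.48, Gen-16 29/28≈1.04, Gen-1 20/23≈0.87.
All 4 L of Gen-24 fit (value 29) → 54 remain.
Take all of Gen-23 (26 L, value 53) → 28 L left.
All 21 L of Gen-12 fit (value 31) → 7 remain.
7 L left: a 7/28 share of Gen-16 gives 29×7/28 = 7.25.

7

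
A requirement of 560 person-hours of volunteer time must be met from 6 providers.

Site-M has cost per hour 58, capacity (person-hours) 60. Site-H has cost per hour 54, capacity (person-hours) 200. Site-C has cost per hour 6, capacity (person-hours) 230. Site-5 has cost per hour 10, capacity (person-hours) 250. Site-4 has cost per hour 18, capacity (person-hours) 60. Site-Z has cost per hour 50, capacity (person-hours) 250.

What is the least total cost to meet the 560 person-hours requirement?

5960

Use providers in increasing cost order.
Site-C (6): use full 230 → 330 person-hours to go.
Take 250 from Site-5 at 10 → need 80 more.
Site-4 at 18: take all 60 person-hours → 20 still needed.
Take 20 from Site-Z at 50 to finish.
Site-H, Site-M: unused.
Cost = 230×6 + 250×10 + 60×18 + 20×50 = 5960.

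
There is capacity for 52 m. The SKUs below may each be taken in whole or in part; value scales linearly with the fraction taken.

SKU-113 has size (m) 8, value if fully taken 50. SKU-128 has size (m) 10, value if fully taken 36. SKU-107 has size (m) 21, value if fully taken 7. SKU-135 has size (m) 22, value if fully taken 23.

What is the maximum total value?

Sort by value density: SKU-113 50/8≈6.25, SKU-128 36/10≈3.6, SKU-135 23/22≈1.05, SKU-107 7/21≈0.333.
SKU-113: take in full, 8 m for value 50 → 44 left.
Take all of SKU-128 (10 m, value 36) → 34 m left.
Take all of SKU-135 (22 m, value 23) → 12 m left.
12 m left: a 12/21 share of SKU-107 gives 7×12/21 = 4.
Total value = 113.

113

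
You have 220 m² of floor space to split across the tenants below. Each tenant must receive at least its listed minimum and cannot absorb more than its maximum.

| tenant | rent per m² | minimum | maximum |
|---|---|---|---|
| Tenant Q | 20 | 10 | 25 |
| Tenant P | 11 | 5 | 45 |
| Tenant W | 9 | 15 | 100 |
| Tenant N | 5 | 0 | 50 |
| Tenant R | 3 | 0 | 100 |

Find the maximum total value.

Meeting every minimum uses 10+5+15+0+0 = 30 m², leaving 190.
Highest rent per m² first: Tenant Q 20 > Tenant P 11 > Tenant W 9 > Tenant N 5 > Tenant R 3.
Tenant Q: +15 to 25 (cap) ; 175 left.
Tenant P: +40 to 45 (cap) ; 135 left.
Tenant W takes 85 more to reach its cap of 100 ; 50 left.
Tenant N: +50 to 50 (cap) ; 0 left.
Total = 20×25 + 11×45 + 9×100 + 5×50 = 2145.

2145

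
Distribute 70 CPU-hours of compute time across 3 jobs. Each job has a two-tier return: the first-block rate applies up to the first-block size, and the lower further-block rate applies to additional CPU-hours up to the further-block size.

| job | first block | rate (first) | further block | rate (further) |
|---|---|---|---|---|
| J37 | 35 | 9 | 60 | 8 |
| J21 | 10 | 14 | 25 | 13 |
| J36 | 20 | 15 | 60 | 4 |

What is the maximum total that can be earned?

900

Rank every tier by rate: J36/T1 15 > J21/T1 14 > J21/T2 13 > J37/T1 9 > J37/T2 8 > J36/T2 4.
J36/T1 (15): +20 — 50 left.
J21/T1 (14): +10 — 40 left.
J21 T2 at 13: fill all 25 — 15 left.
J37/T1: +15 of 35 at 9; pool empty.
Total = 15×20 + 14×10 + 13×25 + 9×15 = 900.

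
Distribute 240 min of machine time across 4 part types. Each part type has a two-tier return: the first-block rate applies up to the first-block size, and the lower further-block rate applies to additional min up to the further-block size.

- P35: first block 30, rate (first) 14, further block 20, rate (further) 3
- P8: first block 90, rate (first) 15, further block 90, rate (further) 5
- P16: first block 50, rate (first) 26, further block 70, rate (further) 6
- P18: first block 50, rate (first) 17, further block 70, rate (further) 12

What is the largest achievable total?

Treat each block as its own option and order by rate: P16/tier1 26 > P18/tier1 17 > P8/tier1 15 > P35/tier1 14 > P18/tier2 12 > P16/tier2 6 > P8/tier2 5 > P35/tier2 3.
Fill P16 tier1 block (50 at 26) — 190 left.
Fill P18 tier1 block (50 at 17) — 140 left.
P8 tier1 at 15: fill all 90 — 50 left.
P35/tier1 (14): +30 — 20 left.
20 remain; put them into P18 tier2 at 12.
Total = 26×50 + 17×50 + 15×90 + 14×30 + 12×20 = 4160.

4160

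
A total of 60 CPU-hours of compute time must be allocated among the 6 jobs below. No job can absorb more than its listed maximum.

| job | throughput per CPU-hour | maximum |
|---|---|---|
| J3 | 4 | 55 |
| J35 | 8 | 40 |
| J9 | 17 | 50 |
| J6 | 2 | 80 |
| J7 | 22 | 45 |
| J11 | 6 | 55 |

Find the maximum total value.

Rank by throughput per CPU-hour: J7 22 > J9 17 > J35 8 > J11 6 > J3 4 > J6 2.
Give J7 45 to hit its cap of 45 ; 15 left.
Only 15 left; J9 takes them to reach 15.
Total = 17×15 + 22×45 = 1245.

1245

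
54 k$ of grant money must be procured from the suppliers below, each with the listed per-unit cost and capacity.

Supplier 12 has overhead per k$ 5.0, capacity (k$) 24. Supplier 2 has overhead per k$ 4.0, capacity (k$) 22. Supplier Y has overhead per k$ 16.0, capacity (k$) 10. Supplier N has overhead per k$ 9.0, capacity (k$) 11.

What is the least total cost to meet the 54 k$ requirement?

280

Fill from the cheapest supplier first.
Supplier 2 (4.0): use full 22 ; 32 k$ to go.
Take 24 from Supplier 12 at 5.0 ; need 8 more.
Supplier N at 9.0: take 8 of its 11 ; requirement met.
Supplier Y: unused.
Cost = 22×4.0 + 24×5.0 + 8×9.0 = 280.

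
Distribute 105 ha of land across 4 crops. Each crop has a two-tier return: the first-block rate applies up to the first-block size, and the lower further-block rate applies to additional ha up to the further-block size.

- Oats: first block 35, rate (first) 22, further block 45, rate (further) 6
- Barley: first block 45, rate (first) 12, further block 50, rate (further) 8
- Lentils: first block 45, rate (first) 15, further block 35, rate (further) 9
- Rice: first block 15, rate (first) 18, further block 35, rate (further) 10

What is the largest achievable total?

Order all 8 blocks by rate: Oats/first 22 > Rice/first 18 > Lentils/first 15 > Barley/first 12 > Rice/second 10 > Lentils/second 9 > Barley/second 8 > Oats/second 6.
Fill Oats first block (35 at 22) ; 70 left.
Rice/first (18): +15 ; 55 left.
Fill Lentils first block (45 at 15) ; 10 left.
Barley/first: +10 of 45 at 12; pool empty.
Total = 22×35 + 18×15 + 15×45 + 12×10 = 1835.

1835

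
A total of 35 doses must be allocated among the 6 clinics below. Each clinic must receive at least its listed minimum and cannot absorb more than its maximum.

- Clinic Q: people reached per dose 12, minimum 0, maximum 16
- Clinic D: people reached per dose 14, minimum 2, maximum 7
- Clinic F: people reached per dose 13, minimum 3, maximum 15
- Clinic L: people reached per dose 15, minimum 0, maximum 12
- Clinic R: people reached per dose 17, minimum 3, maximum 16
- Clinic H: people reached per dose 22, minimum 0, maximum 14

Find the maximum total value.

647

Meeting every minimum uses 0+2+3+0+3+0 = 8 doses, leaving 27.
Highest people reached per dose first: Clinic H 22 > Clinic R 17 > Clinic L 15 > Clinic D 14 > Clinic F 13 > Clinic Q 12.
Give Clinic H 14 more to hit its cap of 14 — 13 left.
Clinic R takes 13 more to reach its cap of 16 — 0 left.
Total = 14×2 + 13×3 + 17×16 + 22×14 = 647.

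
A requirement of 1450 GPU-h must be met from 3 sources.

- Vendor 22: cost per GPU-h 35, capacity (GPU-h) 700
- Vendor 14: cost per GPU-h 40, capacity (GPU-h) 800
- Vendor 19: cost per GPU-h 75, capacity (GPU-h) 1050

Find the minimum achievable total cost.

Fill from the cheapest source first.
Vendor 22 at 35: take all 700 GPU-h → 750 still needed.
Vendor 14 at 40: take 750 of its 800 → requirement met.
Vendor 19: unused.
Cost = 700×35 + 750×40 = 54500.

54500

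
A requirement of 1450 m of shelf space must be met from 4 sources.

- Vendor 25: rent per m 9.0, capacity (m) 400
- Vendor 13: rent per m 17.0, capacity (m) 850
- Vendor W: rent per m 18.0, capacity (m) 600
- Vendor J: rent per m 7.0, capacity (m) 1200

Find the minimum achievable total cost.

10650

Use sources in increasing cost order.
Take 1200 from Vendor J at 7.0 ; need 250 more.
Vendor 25 (9.0): take the remaining 250 ; done.
Vendor 13, Vendor W: unused.
Cost = 1200×7.0 + 250×9.0 = 10650.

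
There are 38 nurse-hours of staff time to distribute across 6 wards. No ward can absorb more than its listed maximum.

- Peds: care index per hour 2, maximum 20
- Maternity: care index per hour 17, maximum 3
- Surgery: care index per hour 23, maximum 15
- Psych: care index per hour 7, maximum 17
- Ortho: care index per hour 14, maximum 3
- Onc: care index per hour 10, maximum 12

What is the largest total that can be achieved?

Order the wards by care index per hour: Surgery 23 > Maternity 17 > Ortho 14 > Onc 10 > Psych 7 > Peds 2.
Give Surgery 15 to hit its cap of 15 → 23 left.
Give Maternity 3 to hit its cap of 3 → 20 left.
Ortho: +3 to 3 (cap) → 17 left.
Give Onc 12 to hit its cap of 12 → 5 left.
Only 5 left; Psych takes them to reach 5.
Total = 17×3 + 23×15 + 7×5 + 14×3 + 10×12 = 593.

593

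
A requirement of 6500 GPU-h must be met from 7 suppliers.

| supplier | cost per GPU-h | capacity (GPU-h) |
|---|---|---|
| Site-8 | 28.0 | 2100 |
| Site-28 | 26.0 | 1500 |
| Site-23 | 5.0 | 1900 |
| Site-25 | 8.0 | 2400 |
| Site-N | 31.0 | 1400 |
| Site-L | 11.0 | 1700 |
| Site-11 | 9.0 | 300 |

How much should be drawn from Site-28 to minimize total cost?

Use suppliers in increasing cost order.
Site-23 at 5.0: take all 1900 GPU-h ; 4600 still needed.
Site-25 at 8.0: take all 2400 GPU-h ; 2200 still needed.
Site-11 (9.0): use full 300 ; 1900 GPU-h to go.
Site-L (11.0): use full 1700 ; 200 GPU-h to go.
Take 200 from Site-28 at 26.0 to finish.
Site-8, Site-N: unused.

200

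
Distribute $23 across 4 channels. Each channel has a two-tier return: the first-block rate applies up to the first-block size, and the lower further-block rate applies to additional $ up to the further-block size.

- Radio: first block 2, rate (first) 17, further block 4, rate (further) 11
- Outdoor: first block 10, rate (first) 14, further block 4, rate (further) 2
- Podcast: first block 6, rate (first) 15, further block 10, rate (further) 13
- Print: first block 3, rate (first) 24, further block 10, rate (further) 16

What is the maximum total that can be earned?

Rank every tier by rate: Print/T1 24 > Radio/T1 17 > Print/T2 16 > Podcast/T1 15 > Outdoor/T1 14 > Podcast/T2 13 > Radio/T2 11 > Outdoor/T2 2.
Fill Print T1 block (3 at 24) → 20 left.
Radio/T1 (17): +2 → 18 left.
Print/T2 (16): +10 → 8 left.
Podcast T1 at 15: fill all 6 → 2 left.
Outdoor/T1: +2 of 10 at 14; pool empty.
Total = 24×3 + 17×2 + 16×10 + 15×6 + 14×2 = 384.

384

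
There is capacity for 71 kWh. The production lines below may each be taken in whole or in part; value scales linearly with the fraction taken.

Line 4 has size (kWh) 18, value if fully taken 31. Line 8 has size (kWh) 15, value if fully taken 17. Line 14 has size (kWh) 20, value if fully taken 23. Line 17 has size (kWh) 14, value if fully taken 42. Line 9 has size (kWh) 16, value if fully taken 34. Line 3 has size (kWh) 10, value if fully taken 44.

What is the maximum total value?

Rank by value-to-size ratio: Line 3 44/10≈4.4, Line 17 42/14≈3, Line 9 34/16≈2.12, Line 4 31/18≈1.72, Line 14 23/20≈1.15, Line 8 17/15≈1.13.
Take all of Line 3 (10 kWh, value 44) → 61 kWh left.
Line 17: take in full, 14 kWh for value 42 → 47 left.
All 16 kWh of Line 9 fit (value 34) → 31 remain.
Take all of Line 4 (18 kWh, value 31) → 13 kWh left.
Fill the last 13 kWh with part of Line 14: 13/20 of it earns 14.95.
Total value = 165.95.

165.95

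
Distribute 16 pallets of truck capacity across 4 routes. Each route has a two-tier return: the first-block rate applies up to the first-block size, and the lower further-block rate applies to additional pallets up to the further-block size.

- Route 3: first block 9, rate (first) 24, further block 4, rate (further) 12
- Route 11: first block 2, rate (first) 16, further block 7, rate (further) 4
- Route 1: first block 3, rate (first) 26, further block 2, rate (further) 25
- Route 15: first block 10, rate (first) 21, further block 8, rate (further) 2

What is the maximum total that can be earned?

Rank every tier by rate: Route 1/T1 26 > Route 1/T2 25 > Route 3/T1 24 > Route 15/T1 21 > Route 11/T1 16 > Route 3/T2 12 > Route 11/T2 4 > Route 15/T2 2.
Fill Route 1 T1 block (3 at 26) → 13 left.
Route 1 T2 at 25: fill all 2 → 11 left.
Route 3 T1 at 24: fill all 9 → 2 left.
2 remain; put them into Route 15 T1 at 21.
Total = 26×3 + 25×2 + 24×9 + 21×2 = 386.

386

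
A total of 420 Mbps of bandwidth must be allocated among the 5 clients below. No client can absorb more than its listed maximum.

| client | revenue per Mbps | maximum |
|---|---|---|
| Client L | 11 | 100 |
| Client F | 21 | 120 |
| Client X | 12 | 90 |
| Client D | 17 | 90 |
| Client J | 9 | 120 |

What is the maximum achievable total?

Highest revenue per Mbps first: Client F 21 > Client D 17 > Client X 12 > Client L 11 > Client J 9.
Client F: +120 to 120 (cap) — 300 left.
Give Client D 90 to hit its cap of 90 — 210 left.
Client X takes 90 to reach its cap of 90 — 120 left.
Client L: +100 to 100 (cap) — 20 left.
Client J has room for 120 but only 20 remain, so it gets 20.
Total = 11×100 + 21×120 + 12×90 + 17×90 + 9×20 = 6410.

6410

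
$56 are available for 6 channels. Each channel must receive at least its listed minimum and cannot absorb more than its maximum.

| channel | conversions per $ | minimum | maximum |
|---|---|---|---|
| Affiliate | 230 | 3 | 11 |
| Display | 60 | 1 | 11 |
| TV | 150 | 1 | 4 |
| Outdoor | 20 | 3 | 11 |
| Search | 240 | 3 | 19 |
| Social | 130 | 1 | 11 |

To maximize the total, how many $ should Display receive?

Meeting every minimum uses 3+1+1+3+3+1 = 12 $, leaving 44.
Highest conversions per $ first: Search 240 > Affiliate 230 > TV 150 > Social 130 > Display 60 > Outdoor 20.
Search: +16 to 19 (cap) ; 28 left.
Affiliate: +8 to 11 (cap) ; 20 left.
Give TV 3 more to hit its cap of 4 ; 17 left.
Social: +10 to 11 (cap) ; 7 left.
Display: +7 (room for 10) → 8. Pool exhausted.

8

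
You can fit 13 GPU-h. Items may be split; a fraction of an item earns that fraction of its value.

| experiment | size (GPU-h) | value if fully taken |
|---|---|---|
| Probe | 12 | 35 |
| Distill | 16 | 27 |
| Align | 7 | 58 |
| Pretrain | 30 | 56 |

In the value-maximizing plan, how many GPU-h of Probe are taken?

6

Sort by value density: Align 58/7≈8.29, Probe 35/12≈2.92, Pretrain 56/30≈1.87, Distill 27/16≈1.69.
Take all of Align (7 GPU-h, value 58) ; 6 GPU-h left.
Fill the last 6 GPU-h with part of Probe: 6/12 of it earns 17.5.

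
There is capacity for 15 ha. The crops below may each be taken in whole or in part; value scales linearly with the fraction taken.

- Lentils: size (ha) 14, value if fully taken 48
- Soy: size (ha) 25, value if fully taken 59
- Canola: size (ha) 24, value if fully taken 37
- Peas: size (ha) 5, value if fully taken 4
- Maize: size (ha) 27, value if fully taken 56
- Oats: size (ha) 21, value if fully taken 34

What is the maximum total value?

50.36

Sort by value density: Lentils 48/14≈3.43, Soy 59/25≈2.36, Maize 56/27≈2.07, Oats 34/21≈1.62, Canola 37/24≈1.54, Peas 4/5≈0.8.
Take all of Lentils (14 ha, value 48) → 1 ha left.
Fill the last 1 ha with part of Soy: 1/25 of it earns 2.36.
Total value = 50.36.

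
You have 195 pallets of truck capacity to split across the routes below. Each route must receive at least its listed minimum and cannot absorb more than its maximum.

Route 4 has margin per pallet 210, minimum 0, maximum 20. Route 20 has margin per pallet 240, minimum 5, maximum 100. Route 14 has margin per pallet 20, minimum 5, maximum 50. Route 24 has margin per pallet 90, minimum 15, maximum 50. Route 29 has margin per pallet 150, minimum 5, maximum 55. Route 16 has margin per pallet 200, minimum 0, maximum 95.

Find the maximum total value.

40400

Meeting every minimum uses 0+5+5+15+5+0 = 30 pallets, leaving 165.
Rank by margin per pallet: Route 20 240 > Route 4 210 > Route 16 200 > Route 29 150 > Route 24 90 > Route 14 20.
Give Route 20 95 more to hit its cap of 100 → 70 left.
Give Route 4 20 more to hit its cap of 20 → 50 left.
Only 50 left; Route 16 takes them to reach 50.
Total = 210×20 + 240×100 + 20×5 + 90×15 + 150×5 + 200×50 = 40400.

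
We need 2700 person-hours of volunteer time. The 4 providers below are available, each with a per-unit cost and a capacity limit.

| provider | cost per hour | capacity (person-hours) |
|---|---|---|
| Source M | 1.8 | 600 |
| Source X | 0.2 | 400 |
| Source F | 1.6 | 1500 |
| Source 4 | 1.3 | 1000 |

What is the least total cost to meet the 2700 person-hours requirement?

3460

Fill from the cheapest provider first.
Source X (0.2): use full 400 — 2300 person-hours to go.
Take 1000 from Source 4 at 1.3 — need 1300 more.
Source F (1.6): take the remaining 1300 — done.
Source M: unused.
Cost = 400×0.2 + 1000×1.3 + 1300×1.6 = 3460.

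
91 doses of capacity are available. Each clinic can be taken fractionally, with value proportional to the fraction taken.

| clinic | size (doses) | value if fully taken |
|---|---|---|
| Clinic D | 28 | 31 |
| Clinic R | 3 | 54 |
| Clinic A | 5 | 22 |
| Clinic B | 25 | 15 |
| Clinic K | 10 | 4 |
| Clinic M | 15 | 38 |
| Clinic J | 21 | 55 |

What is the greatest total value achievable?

211.4

Rank by value-to-size ratio: Clinic R 54/3≈18, Clinic A 22/5≈4.4, Clinic J 55/21≈2.62, Clinic M 38/15≈2.53, Clinic D 31/28≈1.11, Clinic B 15/25≈0.6, Clinic K 4/10≈0.4.
Clinic R: take in full, 3 doses for value 54 — 88 left.
All 5 doses of Clinic A fit (value 22) — 83 remain.
All 21 doses of Clinic J fit (value 55) — 62 remain.
All 15 doses of Clinic M fit (value 38) — 47 remain.
Take all of Clinic D (28 doses, value 31) — 19 doses left.
Fill the last 19 doses with part of Clinic B: 19/25 of it earns 11.4.
Total value = 211.4.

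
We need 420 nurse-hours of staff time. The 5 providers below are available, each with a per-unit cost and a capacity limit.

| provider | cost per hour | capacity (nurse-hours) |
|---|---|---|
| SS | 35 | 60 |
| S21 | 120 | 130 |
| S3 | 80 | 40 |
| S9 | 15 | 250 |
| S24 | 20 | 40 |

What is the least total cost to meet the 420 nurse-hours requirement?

Cheapest first:
S9 at 15: take all 250 nurse-hours — 170 still needed.
Take 40 from S24 at 20 — need 130 more.
SS at 35: take all 60 nurse-hours — 70 still needed.
S3 at 80: take all 40 nurse-hours — 30 still needed.
S21 (120): take the remaining 30 — done.
Cost = 250×15 + 40×20 + 60×35 + 40×80 + 30×120 = 13450.

13450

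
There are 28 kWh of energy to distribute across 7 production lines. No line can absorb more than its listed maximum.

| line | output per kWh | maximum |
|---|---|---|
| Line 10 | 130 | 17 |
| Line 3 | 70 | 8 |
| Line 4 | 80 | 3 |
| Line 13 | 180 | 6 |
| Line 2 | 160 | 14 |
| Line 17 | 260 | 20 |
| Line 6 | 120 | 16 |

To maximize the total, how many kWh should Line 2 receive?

Order the production lines by output per kWh: Line 17 260 > Line 13 180 > Line 2 160 > Line 10 130 > Line 6 120 > Line 4 80 > Line 3 70.
Give Line 17 20 to hit its cap of 20 — 8 left.
Line 13: +6 to 6 (cap) — 2 left.
Only 2 left; Line 2 takes them to reach 2.

2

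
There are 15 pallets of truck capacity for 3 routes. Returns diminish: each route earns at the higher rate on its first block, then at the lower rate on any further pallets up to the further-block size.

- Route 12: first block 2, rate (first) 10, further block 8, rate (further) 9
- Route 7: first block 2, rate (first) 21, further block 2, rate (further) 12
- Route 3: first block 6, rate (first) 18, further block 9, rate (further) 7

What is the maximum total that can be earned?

Treat each block as its own option and order by rate: Route 7/T1 21 > Route 3/T1 18 > Route 7/T2 12 > Route 12/T1 10 > Route 12/T2 9 > Route 3/T2 7.
Route 7/T1 (21): +2 ; 13 left.
Fill Route 3 T1 block (6 at 18) ; 7 left.
Route 7/T2 (12): +2 ; 5 left.
Fill Route 12 T1 block (2 at 10) ; 3 left.
Route 12 T2 at 9: only 3 left, fill 3.
Total = 21×2 + 18×6 + 12×2 + 10×2 + 9×3 = 221.

221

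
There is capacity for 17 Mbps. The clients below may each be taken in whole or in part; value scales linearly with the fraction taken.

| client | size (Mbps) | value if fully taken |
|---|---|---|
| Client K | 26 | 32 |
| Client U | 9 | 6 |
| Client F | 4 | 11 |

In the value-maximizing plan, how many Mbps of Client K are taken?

Sort by value density: Client F 11/4≈2.75, Client K 32/26≈1.23, Client U 6/9≈0.667.
Take all of Client F (4 Mbps, value 11) ; 13 Mbps left.
13 Mbps left: a 13/26 share of Client K gives 32×13/26 = 16.

13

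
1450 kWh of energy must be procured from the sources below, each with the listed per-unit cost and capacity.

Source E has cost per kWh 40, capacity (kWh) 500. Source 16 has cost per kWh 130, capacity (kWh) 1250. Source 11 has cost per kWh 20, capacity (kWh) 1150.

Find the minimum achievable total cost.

Cheapest first:
Source 11 (20): use full 1150 → 300 kWh to go.
Source E at 40: take 300 of its 500 → requirement met.
Source 16: unused.
Cost = 1150×20 + 300×40 = 35000.

35000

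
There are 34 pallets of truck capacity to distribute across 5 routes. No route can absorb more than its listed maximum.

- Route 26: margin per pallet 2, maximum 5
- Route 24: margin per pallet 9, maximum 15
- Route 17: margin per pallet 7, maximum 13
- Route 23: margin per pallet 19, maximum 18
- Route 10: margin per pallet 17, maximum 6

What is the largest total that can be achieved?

534

Rank by margin per pallet: Route 23 19 > Route 10 17 > Route 24 9 > Route 17 7 > Route 26 2.
Route 23: +18 to 18 (cap) — 16 left.
Route 10: +6 to 6 (cap) — 10 left.
Route 24 has room for 15 but only 10 remain, so it gets 10.
Total = 9×10 + 19×18 + 17×6 = 534.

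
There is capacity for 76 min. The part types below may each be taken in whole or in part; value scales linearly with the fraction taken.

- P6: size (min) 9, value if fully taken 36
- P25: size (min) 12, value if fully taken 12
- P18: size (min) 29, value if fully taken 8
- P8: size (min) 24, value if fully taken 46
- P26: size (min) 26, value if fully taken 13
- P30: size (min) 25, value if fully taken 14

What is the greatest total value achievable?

Best value per unit of size first: P6 36/9≈4, P8 46/24≈1.92, P25 12/12≈1, P30 14/25≈0.56, P26 13/26≈0.5, P18 8/29≈0.276.
All 9 min of P6 fit (value 36) → 67 remain.
All 24 min of P8 fit (value 46) → 43 remain.
All 12 min of P25 fit (value 12) → 31 remain.
Take all of P30 (25 min, value 14) → 6 min left.
Fill the last 6 min with part of P26: 6/26 of it earns 3.
Total value = 111.

111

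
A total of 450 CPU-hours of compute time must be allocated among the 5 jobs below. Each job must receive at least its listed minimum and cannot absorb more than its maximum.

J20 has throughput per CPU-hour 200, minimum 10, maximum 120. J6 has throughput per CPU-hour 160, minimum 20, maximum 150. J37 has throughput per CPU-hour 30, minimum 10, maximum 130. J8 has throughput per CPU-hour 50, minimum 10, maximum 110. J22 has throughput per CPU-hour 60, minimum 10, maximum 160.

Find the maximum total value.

Meeting every minimum uses 10+20+10+10+10 = 60 CPU-hours, leaving 390.
Rank by throughput per CPU-hour: J20 200 > J6 160 > J22 60 > J8 50 > J37 30.
J20 takes 110 more to reach its cap of 120 ; 280 left.
J6 takes 130 more to reach its cap of 150 ; 150 left.
J22: +150 to 160 (cap) ; 0 left.
Total = 200×120 + 160×150 + 30×10 + 50×10 + 60×160 = 58400.

58400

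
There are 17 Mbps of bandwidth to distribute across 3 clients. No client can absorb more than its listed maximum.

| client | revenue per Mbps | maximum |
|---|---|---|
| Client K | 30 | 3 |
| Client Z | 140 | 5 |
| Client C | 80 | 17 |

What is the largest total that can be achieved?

Highest revenue per Mbps first: Client Z 140 > Client C 80 > Client K 30.
Client Z takes 5 to reach its cap of 5 ; 12 left.
Client C: +12 (room for 17) → 12. Pool exhausted.
Total = 140×5 + 80×12 = 1660.

1660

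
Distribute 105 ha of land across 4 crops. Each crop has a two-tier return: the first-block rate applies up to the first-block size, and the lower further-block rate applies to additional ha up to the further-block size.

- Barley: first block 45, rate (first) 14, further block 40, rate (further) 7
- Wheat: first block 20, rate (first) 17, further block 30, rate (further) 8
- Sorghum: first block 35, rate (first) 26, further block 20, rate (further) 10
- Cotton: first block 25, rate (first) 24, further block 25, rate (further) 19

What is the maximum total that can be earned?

2325

Rank every tier by rate: Sorghum/first 26 > Cotton/first 24 > Cotton/second 19 > Wheat/first 17 > Barley/first 14 > Sorghum/second 10 > Wheat/second 8 > Barley/second 7.
Sorghum/first (26): +35 → 70 left.
Fill Cotton first block (25 at 24) → 45 left.
Cotton/second (19): +25 → 20 left.
Wheat first at 17: fill all 20 → 0 left.
Total = 26×35 + 24×25 + 19×25 + 17×20 = 2325.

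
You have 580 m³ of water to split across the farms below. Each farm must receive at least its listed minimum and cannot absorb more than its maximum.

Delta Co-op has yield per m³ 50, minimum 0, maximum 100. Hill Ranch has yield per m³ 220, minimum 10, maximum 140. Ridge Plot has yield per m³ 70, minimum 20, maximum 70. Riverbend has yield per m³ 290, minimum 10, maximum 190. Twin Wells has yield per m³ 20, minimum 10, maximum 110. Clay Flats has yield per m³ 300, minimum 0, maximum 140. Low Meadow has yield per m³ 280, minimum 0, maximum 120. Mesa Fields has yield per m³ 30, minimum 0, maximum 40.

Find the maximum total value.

Meeting every minimum uses 0+10+20+10+10+0+0+0 = 50 m³, leaving 530.
Rank by yield per m³: Clay Flats 300 > Riverbend 290 > Low Meadow 280 > Hill Ranch 220 > Ridge Plot 70 > Delta Co-op 50 > Mesa Fields 30 > Twin Wells 20.
Clay Flats: +140 to 140 (cap) ; 390 left.
Give Riverbend 180 more to hit its cap of 190 ; 210 left.
Low Meadow takes 120 more to reach its cap of 120 ; 90 left.
Hill Ranch: +90 (room for 130) → 100. Pool exhausted.
Total = 220×100 + 70×20 + 290×190 + 20×10 + 300×140 + 280×120 = 154300.

154300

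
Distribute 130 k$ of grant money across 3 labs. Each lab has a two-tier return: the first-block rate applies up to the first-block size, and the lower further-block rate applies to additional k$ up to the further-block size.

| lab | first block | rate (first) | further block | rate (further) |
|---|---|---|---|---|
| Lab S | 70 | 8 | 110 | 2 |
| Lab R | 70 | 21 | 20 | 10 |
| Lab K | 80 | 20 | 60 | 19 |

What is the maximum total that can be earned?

2670

Treat each block as its own option and order by rate: Lab R/first 21 > Lab K/first 20 > Lab K/second 19 > Lab R/second 10 > Lab S/first 8 > Lab S/second 2.
Lab R first at 21: fill all 70 — 60 left.
Lab K/first: +60 of 80 at 20; pool empty.
Total = 21×70 + 20×60 = 2670.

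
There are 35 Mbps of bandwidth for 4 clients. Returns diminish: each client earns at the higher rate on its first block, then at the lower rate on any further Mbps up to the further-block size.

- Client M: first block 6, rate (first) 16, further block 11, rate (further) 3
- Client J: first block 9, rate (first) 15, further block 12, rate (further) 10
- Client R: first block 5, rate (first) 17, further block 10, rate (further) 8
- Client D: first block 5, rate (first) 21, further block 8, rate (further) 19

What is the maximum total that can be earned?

Order all 8 blocks by rate: Client D/first 21 > Client D/second 19 > Client R/first 17 > Client M/first 16 > Client J/first 15 > Client J/second 10 > Client R/second 8 > Client M/second 3.
Client D first at 21: fill all 5 → 30 left.
Client D second at 19: fill all 8 → 22 left.
Client R/first (17): +5 → 17 left.
Client M first at 16: fill all 6 → 11 left.
Client J first at 15: fill all 9 → 2 left.
2 remain; put them into Client J second at 10.
Total = 21×5 + 19×8 + 17×5 + 16×6 + 15×9 + 10×2 = 593.

593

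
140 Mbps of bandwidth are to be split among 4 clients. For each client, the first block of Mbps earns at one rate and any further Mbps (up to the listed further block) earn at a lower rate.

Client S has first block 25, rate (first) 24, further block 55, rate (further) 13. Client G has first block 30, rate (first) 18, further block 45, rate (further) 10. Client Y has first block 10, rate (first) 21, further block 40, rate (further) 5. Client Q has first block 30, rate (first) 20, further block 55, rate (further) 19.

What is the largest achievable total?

2815

Treat each block as its own option and order by rate: Client S/T1 24 > Client Y/T1 21 > Client Q/T1 20 > Client Q/T2 19 > Client G/T1 18 > Client S/T2 13 > Client G/T2 10 > Client Y/T2 5.
Fill Client S T1 block (25 at 24) ; 115 left.
Client Y T1 at 21: fill all 10 ; 105 left.
Client Q/T1 (20): +30 ; 75 left.
Client Q T2 at 19: fill all 55 ; 20 left.
20 remain; put them into Client G T1 at 18.
Total = 24×25 + 21×10 + 20×30 + 19×55 + 18×20 = 2815.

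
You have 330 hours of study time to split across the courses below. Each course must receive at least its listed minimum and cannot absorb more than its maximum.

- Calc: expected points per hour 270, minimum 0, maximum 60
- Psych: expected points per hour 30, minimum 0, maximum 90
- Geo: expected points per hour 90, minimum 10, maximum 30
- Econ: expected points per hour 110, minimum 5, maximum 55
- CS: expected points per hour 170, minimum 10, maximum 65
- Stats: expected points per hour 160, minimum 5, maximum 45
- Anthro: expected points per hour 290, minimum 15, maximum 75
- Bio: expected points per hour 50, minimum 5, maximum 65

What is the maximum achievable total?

64750

Meeting every minimum uses 0+0+10+5+10+5+15+5 = 50 hours, leaving 280.
Highest expected points per hour first: Anthro 290 > Calc 270 > CS 170 > Stats 160 > Econ 110 > Geo 90 > Bio 50 > Psych 30.
Give Anthro 60 more to hit its cap of 75 — 220 left.
Calc takes 60 more to reach its cap of 60 — 160 left.
Give CS 55 more to hit its cap of 65 — 105 left.
Stats: +40 to 45 (cap) — 65 left.
Econ: +50 to 55 (cap) — 15 left.
Geo has room for 20 more but only 15 remain, so it gets 25.
Total = 270×60 + 90×25 + 110×55 + 170×65 + 160×45 + 290×75 + 50×5 = 64750.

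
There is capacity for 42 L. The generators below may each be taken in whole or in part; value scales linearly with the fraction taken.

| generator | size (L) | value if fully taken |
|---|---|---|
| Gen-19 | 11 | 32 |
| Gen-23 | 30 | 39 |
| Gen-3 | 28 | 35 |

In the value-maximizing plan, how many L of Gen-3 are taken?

Best value per unit of size first: Gen-19 32/11≈2.91, Gen-23 39/30≈1.3, Gen-3 35/28≈1.25.
Gen-19: take in full, 11 L for value 32 → 31 left.
All 30 L of Gen-23 fit (value 39) → 1 remain.
Only 1 L remain; take 1/28 of Gen-3 for value 35×1/28 = 1.25.

1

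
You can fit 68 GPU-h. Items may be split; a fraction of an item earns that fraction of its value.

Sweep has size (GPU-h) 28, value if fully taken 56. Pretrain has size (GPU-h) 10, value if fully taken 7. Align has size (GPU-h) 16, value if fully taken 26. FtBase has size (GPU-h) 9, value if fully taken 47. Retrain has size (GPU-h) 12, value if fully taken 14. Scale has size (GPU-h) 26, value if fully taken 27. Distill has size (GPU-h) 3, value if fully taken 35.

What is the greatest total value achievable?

Rank by value-to-size ratio: Distill 35/3≈11.7, FtBase 47/9≈5.22, Sweep 56/28≈2, Align 26/16≈1.62, Retrain 14/12≈1.17, Scale 27/26≈1.04, Pretrain 7/10≈0.7.
Distill: take in full, 3 GPU-h for value 35 → 65 left.
Take all of FtBase (9 GPU-h, value 47) → 56 GPU-h left.
All 28 GPU-h of Sweep fit (value 56) → 28 remain.
Take all of Align (16 GPU-h, value 26) → 12 GPU-h left.
All 12 GPU-h of Retrain fit (value 14) → 0 remain.
Total value = 178.

178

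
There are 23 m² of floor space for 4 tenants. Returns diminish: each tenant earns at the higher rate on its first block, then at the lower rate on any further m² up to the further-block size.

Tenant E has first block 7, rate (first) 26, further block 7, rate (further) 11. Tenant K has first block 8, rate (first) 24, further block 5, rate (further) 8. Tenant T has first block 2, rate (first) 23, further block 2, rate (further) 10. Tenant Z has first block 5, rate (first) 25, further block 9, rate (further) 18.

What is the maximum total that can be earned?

Treat each block as its own option and order by rate: Tenant E/first 26 > Tenant Z/first 25 > Tenant K/first 24 > Tenant T/first 23 > Tenant Z/second 18 > Tenant E/second 11 > Tenant T/second 10 > Tenant K/second 8.
Tenant E/first (26): +7 → 16 left.
Fill Tenant Z first block (5 at 25) → 11 left.
Tenant K/first (24): +8 → 3 left.
Tenant T/first (23): +2 → 1 left.
1 remain; put them into Tenant Z second at 18.
Total = 26×7 + 25×5 + 24×8 + 23×2 + 18×1 = 563.

563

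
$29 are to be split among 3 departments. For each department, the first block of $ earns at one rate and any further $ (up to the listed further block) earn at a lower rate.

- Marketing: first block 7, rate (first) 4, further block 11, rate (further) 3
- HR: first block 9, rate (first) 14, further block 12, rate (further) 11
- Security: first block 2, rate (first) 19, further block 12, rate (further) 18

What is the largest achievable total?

Rank every tier by rate: Security/tier1 19 > Security/tier2 18 > HR/tier1 14 > HR/tier2 11 > Marketing/tier1 4 > Marketing/tier2 3.
Security tier1 at 19: fill all 2 → 27 left.
Fill Security tier2 block (12 at 18) → 15 left.
HR/tier1 (14): +9 → 6 left.
6 remain; put them into HR tier2 at 11.
Total = 19×2 + 18×12 + 14×9 + 11×6 = 446.

446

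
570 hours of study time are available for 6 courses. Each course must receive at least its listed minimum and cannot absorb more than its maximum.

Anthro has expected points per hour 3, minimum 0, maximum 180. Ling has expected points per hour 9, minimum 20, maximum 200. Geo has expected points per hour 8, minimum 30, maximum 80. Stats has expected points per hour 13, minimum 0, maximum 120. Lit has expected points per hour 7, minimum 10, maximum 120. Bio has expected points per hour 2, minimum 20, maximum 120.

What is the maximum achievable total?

Meeting every minimum uses 0+20+30+0+10+20 = 80 hours, leaving 490.
Highest expected points per hour first: Stats 13 > Ling 9 > Geo 8 > Lit 7 > Anthro 3 > Bio 2.
Stats: +120 to 120 (cap) — 370 left.
Ling takes 180 more to reach its cap of 200 — 190 left.
Geo: +50 to 80 (cap) — 140 left.
Lit: +110 to 120 (cap) — 30 left.
Anthro: +30 (room for 180) → 30. Pool exhausted.
Total = 3×30 + 9×200 + 8×80 + 13×120 + 7×120 + 2×20 = 4970.

4970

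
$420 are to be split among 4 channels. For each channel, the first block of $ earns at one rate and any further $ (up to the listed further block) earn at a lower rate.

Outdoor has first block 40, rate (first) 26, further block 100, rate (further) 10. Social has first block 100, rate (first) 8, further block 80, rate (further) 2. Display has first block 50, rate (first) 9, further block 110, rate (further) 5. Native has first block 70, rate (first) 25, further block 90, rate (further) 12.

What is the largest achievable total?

Treat each block as its own option and order by rate: Outdoor/first 26 > Native/first 25 > Native/second 12 > Outdoor/second 10 > Display/first 9 > Social/first 8 > Display/second 5 > Social/second 2.
Outdoor/first (26): +40 ; 380 left.
Native/first (25): +70 ; 310 left.
Native/second (12): +90 ; 220 left.
Outdoor second at 10: fill all 100 ; 120 left.
Fill Display first block (50 at 9) ; 70 left.
70 remain; put them into Social first at 8.
Total = 26×40 + 25×70 + 12×90 + 10×100 + 9×50 + 8×70 = 5880.

5880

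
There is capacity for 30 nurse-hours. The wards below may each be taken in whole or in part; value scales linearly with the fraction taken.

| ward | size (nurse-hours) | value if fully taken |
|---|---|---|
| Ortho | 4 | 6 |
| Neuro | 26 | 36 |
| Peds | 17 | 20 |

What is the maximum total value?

42

Best value per unit of size first: Ortho 6/4≈1.5, Neuro 36/26≈1.38, Peds 20/17≈1.18.
All 4 nurse-hours of Ortho fit (value 6) — 26 remain.
All 26 nurse-hours of Neuro fit (value 36) — 0 remain.
Total value = 42.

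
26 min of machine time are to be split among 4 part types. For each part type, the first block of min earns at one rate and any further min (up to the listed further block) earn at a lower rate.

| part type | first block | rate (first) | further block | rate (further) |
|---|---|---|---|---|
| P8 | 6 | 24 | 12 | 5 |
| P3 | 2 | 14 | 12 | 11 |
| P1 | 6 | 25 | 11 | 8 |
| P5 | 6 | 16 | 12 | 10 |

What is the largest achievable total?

Order all 8 blocks by rate: P1/tier1 25 > P8/tier1 24 > P5/tier1 16 > P3/tier1 14 > P3/tier2 11 > P5/tier2 10 > P1/tier2 8 > P8/tier2 5.
Fill P1 tier1 block (6 at 25) ; 20 left.
P8/tier1 (24): +6 ; 14 left.
P5/tier1 (16): +6 ; 8 left.
P3/tier1 (14): +2 ; 6 left.
P3/tier2: +6 of 12 at 11; pool empty.
Total = 25×6 + 24×6 + 16×6 + 14×2 + 11×6 = 484.

484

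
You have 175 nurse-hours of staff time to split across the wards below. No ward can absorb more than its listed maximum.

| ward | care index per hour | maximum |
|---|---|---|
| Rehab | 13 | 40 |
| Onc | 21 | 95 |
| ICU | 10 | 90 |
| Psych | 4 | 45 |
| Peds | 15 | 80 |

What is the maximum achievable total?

3195

Highest care index per hour first: Onc 21 > Peds 15 > Rehab 13 > ICU 10 > Psych 4.
Onc takes 95 to reach its cap of 95 ; 80 left.
Peds takes 80 to reach its cap of 80 ; 0 left.
Total = 21×95 + 15×80 = 3195.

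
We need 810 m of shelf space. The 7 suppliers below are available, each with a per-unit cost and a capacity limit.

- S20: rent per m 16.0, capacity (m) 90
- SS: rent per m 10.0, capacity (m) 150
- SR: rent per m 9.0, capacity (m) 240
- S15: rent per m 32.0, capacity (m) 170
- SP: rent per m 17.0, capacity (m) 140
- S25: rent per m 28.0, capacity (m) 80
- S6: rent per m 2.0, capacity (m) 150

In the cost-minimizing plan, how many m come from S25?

Fill from the cheapest supplier first.
Take 150 from S6 at 2.0 — need 660 more.
SR at 9.0: take all 240 m — 420 still needed.
SS (10.0): use full 150 — 270 m to go.
S20 (16.0): use full 90 — 180 m to go.
SP at 17.0: take all 140 m — 40 still needed.
S25 (28.0): take the remaining 40 — done.
S15: unused.

40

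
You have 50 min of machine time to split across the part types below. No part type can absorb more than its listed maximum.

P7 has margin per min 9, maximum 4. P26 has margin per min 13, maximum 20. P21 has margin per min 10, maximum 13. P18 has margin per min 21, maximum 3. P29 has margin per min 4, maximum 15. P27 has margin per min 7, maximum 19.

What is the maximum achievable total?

Rank by margin per min: P18 21 > P26 13 > P21 10 > P7 9 > P27 7 > P29 4.
Give P18 3 to hit its cap of 3 ; 47 left.
Give P26 20 to hit its cap of 20 ; 27 left.
Give P21 13 to hit its cap of 13 ; 14 left.
P7 takes 4 to reach its cap of 4 ; 10 left.
Only 10 left; P27 takes them to reach 10.
Total = 9×4 + 13×20 + 10×13 + 21×3 + 7×10 = 559.

559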